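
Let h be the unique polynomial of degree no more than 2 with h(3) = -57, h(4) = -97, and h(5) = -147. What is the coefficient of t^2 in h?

-5

Write h(t) = at^2 + bt + c. Substituting each data point gives a linear system:
  9a + 3b + c = -57
  16a + 4b + c = -97
  25a + 5b + c = -147
Solving the system yields a = -5, b = -5, c = 3.
So h(t) = -5t^2 - 5t + 3.
The leading coefficient is -5.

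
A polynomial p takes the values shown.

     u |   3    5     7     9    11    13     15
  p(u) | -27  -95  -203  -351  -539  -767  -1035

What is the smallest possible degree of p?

Forward differences of the values at u = 3, 5, 7, 9, 11, 13, 15:
  p  : -27  -95  -203  -351  -539  -767  -1035
  Δ  : -68  -108  -148  -188  -228  -268
  Δ^2: -40  -40  -40  -40  -40
  Δ^3: 0  0  0  0
  Δ^4: 0  0  0
  Δ^5: 0  0
  Δ^6: 0
The second differences are constant (-40) and nonzero, while all higher differences vanish, so the minimal degree is 2.

2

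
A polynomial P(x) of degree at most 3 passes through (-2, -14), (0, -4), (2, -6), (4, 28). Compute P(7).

503/2

Forward differences of the values at x = -2, 0, 2, 4:
  P  : -14  -4  -6  28
  Δ  : 10  -2  34
  Δ^2: -12  36
  Δ^3: 48
The third differences are constant, confirming degree 3.
Interpolating (Newton forward form) and evaluating at x = 7 gives P(7) = 503/2.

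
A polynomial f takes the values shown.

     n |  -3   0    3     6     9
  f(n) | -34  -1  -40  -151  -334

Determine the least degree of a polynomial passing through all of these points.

2

Forward differences of the values at n = -3, 0, 3, 6, 9:
  f  : -34  -1  -40  -151  -334
  Δ  : 33  -39  -111  -183
  Δ^2: -72  -72  -72
  Δ^3: 0  0
  Δ^4: 0
The second differences are constant (-72) and nonzero, while all higher differences vanish, so the minimal degree is 2.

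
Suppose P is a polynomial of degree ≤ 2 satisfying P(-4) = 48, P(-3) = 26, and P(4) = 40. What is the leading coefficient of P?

Write P(t) = at^2 + bt + c. Substituting each data point gives a linear system:
  16a - 4b + c = 48
  9a - 3b + c = 26
  16a + 4b + c = 40
Solving the system yields a = 3, b = -1, c = -4.
So P(t) = 3t^2 - t - 4.
The leading coefficient is 3.

3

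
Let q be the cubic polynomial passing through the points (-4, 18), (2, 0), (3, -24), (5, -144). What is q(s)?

q(s) = -s^3 - 2s^2 + 5s + 6

Write q(s) = as^3 + bs^2 + cs + d. Substituting each data point gives a linear system:
  -64a + 16b - 4c + d = 18
  8a + 4b + 2c + d = 0
  27a + 9b + 3c + d = -24
  125a + 25b + 5c + d = -144
Solving the system yields a = -1, b = -2, c = 5, d = 6.
So q(s) = -s³ - 2s² + 5s + 6.
Check: q(2) = 0. ✓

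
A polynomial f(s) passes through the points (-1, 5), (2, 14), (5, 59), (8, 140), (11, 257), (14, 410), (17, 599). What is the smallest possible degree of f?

Forward differences of the values at s = -1, 2, 5, 8, 11, 14, 17:
  f  : 5  14  59  140  257  410  599
  Δ  : 9  45  81  117  153  189
  Δ^2: 36  36  36  36  36
  Δ^3: 0  0  0  0
  Δ^4: 0  0  0
  Δ^5: 0  0
  Δ^6: 0
The second differences are constant (36) and nonzero, while all higher differences vanish, so the minimal degree is 2.

2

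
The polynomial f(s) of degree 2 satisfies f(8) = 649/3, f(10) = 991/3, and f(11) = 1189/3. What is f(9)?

Using the Lagrange interpolation formula with nodes 8, 10, 11:
  L_0(s) = (s - 10)(s - 11) / 6
  L_1(s) = (s - 8)(s - 11) / -2
  L_2(s) = (s - 8)(s - 10) / 3
Then f(s) = 649/3·L_0(s) + 991/3·L_1(s) + 1189/3·L_2(s).
Expanding and collecting terms gives f(s) = 3s² + 3s + 1/3.
Evaluating at s = 9: f(9) = 811/3.

811/3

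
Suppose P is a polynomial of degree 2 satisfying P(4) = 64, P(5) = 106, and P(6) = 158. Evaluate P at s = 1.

-2

Write P(s) = as^2 + bs + c. Substituting each data point gives a linear system:
  16a + 4b + c = 64
  25a + 5b + c = 106
  36a + 6b + c = 158
Solving the system yields a = 5, b = -3, c = -4.
So P(s) = 5s² - 3s - 4.
Then P(1) = -2.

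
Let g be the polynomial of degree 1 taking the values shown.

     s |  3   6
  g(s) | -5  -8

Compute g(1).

Using the Lagrange interpolation formula with nodes 3, 6:
  L_0(s) = (s - 6) / -3
  L_1(s) = (s - 3) / 3
Then g(s) = -5·L_0(s) - 8·L_1(s).
Expanding and collecting terms gives g(s) = -s - 2.
Evaluating at s = 1: g(1) = -3.

-3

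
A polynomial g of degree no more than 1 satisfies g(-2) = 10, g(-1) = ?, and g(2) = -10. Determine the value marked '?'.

5

The 2 known points determine the degree-1 polynomial uniquely.
Write g(n) = an + b. Substituting each data point gives a linear system:
  -2a + b = 10
  2a + b = -10
Solving the system yields a = -5, b = 0.
So g(n) = -5n.
Then g(-1) = 5.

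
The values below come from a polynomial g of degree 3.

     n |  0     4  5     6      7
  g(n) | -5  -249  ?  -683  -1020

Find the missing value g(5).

-430

The 4 known points determine the degree-3 polynomial uniquely.
Write g(n) = an^3 + bn^2 + cn + d. Substituting each data point gives a linear system:
  d = -5
  64a + 16b + 4c + d = -249
  216a + 36b + 6c + d = -683
  343a + 49b + 7c + d = -1020
Solving the system yields a = -2, b = -6, c = -5, d = -5.
So g(n) = -2n³ - 6n² - 5n - 5.
Then g(5) = -430.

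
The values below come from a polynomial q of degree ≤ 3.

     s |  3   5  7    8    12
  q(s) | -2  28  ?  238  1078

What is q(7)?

The 4 known points determine the degree-3 polynomial uniquely.
Write q(s) = as^3 + bs^2 + cs + d. Substituting each data point gives a linear system:
  27a + 9b + 3c + d = -2
  125a + 25b + 5c + d = 28
  512a + 64b + 8c + d = 238
  1728a + 144b + 12c + d = 1078
Solving the system yields a = 1, b = -5, c = 6, d = -2.
So q(s) = s^3 - 5s^2 + 6s - 2.
Then q(7) = 138.

138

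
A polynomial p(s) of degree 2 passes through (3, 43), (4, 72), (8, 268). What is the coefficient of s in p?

Write p(s) = as^2 + bs + c. Substituting each data point gives a linear system:
  9a + 3b + c = 43
  16a + 4b + c = 72
  64a + 8b + c = 268
Solving the system yields a = 4, b = 1, c = 4.
So p(s) = 4s^2 + s + 4.
The coefficient of s is 1.

1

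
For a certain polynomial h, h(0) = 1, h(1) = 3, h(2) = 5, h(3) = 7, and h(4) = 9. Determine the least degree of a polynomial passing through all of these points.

1

Forward differences of the values at t = 0, 1, 2, 3, 4:
  h  : 1  3  5  7  9
  Δ  : 2  2  2  2
  Δ^2: 0  0  0
  Δ^3: 0  0
  Δ^4: 0
The first differences are constant (2) and nonzero, while all higher differences vanish, so the minimal degree is 1.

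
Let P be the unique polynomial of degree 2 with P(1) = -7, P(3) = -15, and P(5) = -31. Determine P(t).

P(t) = -t^2 - 6

Write P(t) = at^2 + bt + c. Substituting each data point gives a linear system:
  a + b + c = -7
  9a + 3b + c = -15
  25a + 5b + c = -31
Solving the system yields a = -1, b = 0, c = -6.
So P(t) = -t^2 - 6.
Check: P(3) = -15. ✓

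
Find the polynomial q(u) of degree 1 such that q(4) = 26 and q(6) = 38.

q(u) = 6u + 2

Using the Lagrange interpolation formula with nodes 4, 6:
  L_0(u) = (u - 6) / -2
  L_1(u) = (u - 4) / 2
Then q(u) = 26·L_0(u) + 38·L_1(u).
Expanding and collecting terms gives q(u) = 6u + 2.
Check: q(4) = 26. ✓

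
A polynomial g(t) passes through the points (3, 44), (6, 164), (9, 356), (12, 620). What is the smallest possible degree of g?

2

Forward differences of the values at t = 3, 6, 9, 12:
  g  : 44  164  356  620
  Δ  : 120  192  264
  Δ^2: 72  72
  Δ^3: 0
The second differences are constant (72) and nonzero, while all higher differences vanish, so the minimal degree is 2.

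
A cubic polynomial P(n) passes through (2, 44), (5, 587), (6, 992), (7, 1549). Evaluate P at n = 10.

4372

Write P(n) = an^3 + bn^2 + cn + d. Substituting each data point gives a linear system:
  8a + 4b + 2c + d = 44
  125a + 25b + 5c + d = 587
  216a + 36b + 6c + d = 992
  343a + 49b + 7c + d = 1549
Solving the system yields a = 4, b = 4, c = -3, d = 2.
So P(n) = 4n^3 + 4n^2 - 3n + 2.
Then P(10) = 4372.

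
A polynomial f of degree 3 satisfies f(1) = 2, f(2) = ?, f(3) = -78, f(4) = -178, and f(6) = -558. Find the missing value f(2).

The 4 known points determine the degree-3 polynomial uniquely.
Write f(u) = au^3 + bu^2 + cu + d. Substituting each data point gives a linear system:
  a + b + c + d = 2
  27a + 9b + 3c + d = -78
  64a + 16b + 4c + d = -178
  216a + 36b + 6c + d = -558
Solving the system yields a = -2, b = -4, c = 2, d = 6.
So f(u) = -2u^3 - 4u^2 + 2u + 6.
Then f(2) = -22.

-22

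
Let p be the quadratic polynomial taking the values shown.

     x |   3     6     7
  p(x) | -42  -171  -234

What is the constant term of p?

Write p(x) = ax^2 + bx + c. Substituting each data point gives a linear system:
  9a + 3b + c = -42
  36a + 6b + c = -171
  49a + 7b + c = -234
Solving the system yields a = -5, b = 2, c = -3.
So p(x) = -5x^2 + 2x - 3.
The constant term is -3.

-3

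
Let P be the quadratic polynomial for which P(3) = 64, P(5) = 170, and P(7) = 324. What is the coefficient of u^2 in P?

6

Write P(u) = au^2 + bu + c. Substituting each data point gives a linear system:
  9a + 3b + c = 64
  25a + 5b + c = 170
  49a + 7b + c = 324
Solving the system yields a = 6, b = 5, c = -5.
So P(u) = 6u² + 5u - 5.
The leading coefficient is 6.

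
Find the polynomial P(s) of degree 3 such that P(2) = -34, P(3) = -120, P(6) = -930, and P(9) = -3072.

Using the Lagrange interpolation formula with nodes 2, 3, 6, 9:
  L_0(s) = (s - 3)(s - 6)(s - 9) / -28
  L_1(s) = (s - 2)(s - 6)(s - 9) / 18
  L_2(s) = (s - 2)(s - 3)(s - 9) / -36
  L_3(s) = (s - 2)(s - 3)(s - 6) / 126
Then P(s) = -34·L_0(s) - 120·L_1(s) - 930·L_2(s) - 3072·L_3(s).
Expanding and collecting terms gives P(s) = -4s³ - 2s² + 6.
Check: P(6) = -930. ✓

P(s) = -4s^3 - 2s^2 + 6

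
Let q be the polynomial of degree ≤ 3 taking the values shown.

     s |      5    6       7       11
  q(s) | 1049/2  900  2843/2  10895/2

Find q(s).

q(s) = 4s^3 + s^2 + (1/2)s - 3

Using the Lagrange interpolation formula with nodes 5, 6, 7, 11:
  L_0(s) = (s - 6)(s - 7)(s - 11) / -12
  L_1(s) = (s - 5)(s - 7)(s - 11) / 5
  L_2(s) = (s - 5)(s - 6)(s - 11) / -8
  L_3(s) = (s - 5)(s - 6)(s - 7) / 120
Then q(s) = 1049/2·L_0(s) + 900·L_1(s) + 2843/2·L_2(s) + 10895/2·L_3(s).
Expanding and collecting terms gives q(s) = 4s^3 + s^2 + (1/2)s - 3.
Check: q(6) = 900. ✓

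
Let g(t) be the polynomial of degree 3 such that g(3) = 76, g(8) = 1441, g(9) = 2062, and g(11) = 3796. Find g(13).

Write g(t) = at^3 + bt^2 + ct + d. Substituting each data point gives a linear system:
  27a + 9b + 3c + d = 76
  512a + 64b + 8c + d = 1441
  729a + 81b + 9c + d = 2062
  1331a + 121b + 11c + d = 3796
Solving the system yields a = 3, b = -2, c = 4, d = 1.
So g(t) = 3t^3 - 2t^2 + 4t + 1.
Then g(13) = 6306.

6306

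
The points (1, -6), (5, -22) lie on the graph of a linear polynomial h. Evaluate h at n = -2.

6

Write h(n) = an + b. Substituting each data point gives a linear system:
  a + b = -6
  5a + b = -22
Solving the system yields a = -4, b = -2.
So h(n) = -4n - 2.
Then h(-2) = 6.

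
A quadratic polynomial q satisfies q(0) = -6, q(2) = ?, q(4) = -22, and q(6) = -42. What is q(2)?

-10

The 3 known points determine the degree-2 polynomial uniquely.
Write q(s) = as^2 + bs + c. Substituting each data point gives a linear system:
  c = -6
  16a + 4b + c = -22
  36a + 6b + c = -42
Solving the system yields a = -1, b = 0, c = -6.
So q(s) = -s^2 - 6.
Then q(2) = -10.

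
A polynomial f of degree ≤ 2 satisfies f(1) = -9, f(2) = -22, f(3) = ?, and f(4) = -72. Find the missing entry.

-43

The 3 known points determine the degree-2 polynomial uniquely.
Write f(x) = ax^2 + bx + c. Substituting each data point gives a linear system:
  a + b + c = -9
  4a + 2b + c = -22
  16a + 4b + c = -72
Solving the system yields a = -4, b = -1, c = -4.
So f(x) = -4x² - x - 4.
Then f(3) = -43.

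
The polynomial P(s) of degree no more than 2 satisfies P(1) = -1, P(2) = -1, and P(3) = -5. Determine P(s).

P(s) = -2s^2 + 6s - 5

Using the Lagrange interpolation formula with nodes 1, 2, 3:
  L_0(s) = (s - 2)(s - 3) / 2
  L_1(s) = (s - 1)(s - 3) / -1
  L_2(s) = (s - 1)(s - 2) / 2
Then P(s) = -1·L_0(s) - 1·L_1(s) - 5·L_2(s).
Expanding and collecting terms gives P(s) = -2s² + 6s - 5.
Check: P(2) = -1. ✓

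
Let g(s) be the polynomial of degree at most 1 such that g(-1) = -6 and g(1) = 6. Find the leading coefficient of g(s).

6

Write g(s) = as + b. Substituting each data point gives a linear system:
  -a + b = -6
  a + b = 6
Solving the system yields a = 6, b = 0.
So g(s) = 6s.
The leading coefficient is 6.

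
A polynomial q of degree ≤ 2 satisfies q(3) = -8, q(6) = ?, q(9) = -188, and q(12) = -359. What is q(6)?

On equispaced nodes a degree-2 polynomial has vanishing third forward difference, so
  - q(3) + 3·q(6) - 3·q(9) + q(12) = 0.
Substituting the known values and solving for q(6):
  3·q(6) = -213
  q(6) = -71.

-71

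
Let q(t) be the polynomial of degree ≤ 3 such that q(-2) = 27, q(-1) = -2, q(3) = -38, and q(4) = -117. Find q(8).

Using the Lagrange interpolation formula with nodes -2, -1, 3, 4:
  L_0(t) = (t + 1)(t - 3)(t - 4) / -30
  L_1(t) = (t + 2)(t - 3)(t - 4) / 20
  L_2(t) = (t + 2)(t + 1)(t - 4) / -20
  L_3(t) = (t + 2)(t + 1)(t - 3) / 30
Then q(t) = 27·L_0(t) - 2·L_1(t) - 38·L_2(t) - 117·L_3(t).
Expanding and collecting terms gives q(t) = -3t^3 + 4t^2 + 4t - 5.
Evaluating at t = 8: q(8) = -1253.

-1253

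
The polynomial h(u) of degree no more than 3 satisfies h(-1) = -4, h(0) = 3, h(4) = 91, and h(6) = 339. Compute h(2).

11

Using the Lagrange interpolation formula with nodes -1, 0, 4, 6:
  L_0(u) = u(u - 4)(u - 6) / -35
  L_1(u) = (u + 1)(u - 4)(u - 6) / 24
  L_2(u) = (u + 1)u(u - 6) / -40
  L_3(u) = (u + 1)u(u - 4) / 84
Then h(u) = -4·L_0(u) + 3·L_1(u) + 91·L_2(u) + 339·L_3(u).
Expanding and collecting terms gives h(u) = 2u^3 - 3u^2 + 2u + 3.
Evaluating at u = 2: h(2) = 11.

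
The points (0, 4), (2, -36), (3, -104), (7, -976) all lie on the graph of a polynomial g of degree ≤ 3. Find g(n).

Using the Lagrange interpolation formula with nodes 0, 2, 3, 7:
  L_0(n) = (n - 2)(n - 3)(n - 7) / -42
  L_1(n) = n(n - 3)(n - 7) / 10
  L_2(n) = n(n - 2)(n - 7) / -12
  L_3(n) = n(n - 2)(n - 3) / 140
Then g(n) = 4·L_0(n) - 36·L_1(n) - 104·L_2(n) - 976·L_3(n).
Expanding and collecting terms gives g(n) = -2n³ - 6n² + 4.
Check: g(7) = -976. ✓

g(n) = -2n^3 - 6n^2 + 4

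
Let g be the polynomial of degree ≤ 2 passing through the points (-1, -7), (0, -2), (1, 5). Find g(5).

Forward differences of the values at n = -1, 0, 1:
  g  : -7  -2  5
  Δ  : 5  7
  Δ^2: 2
The second differences are constant, confirming degree 2.
Interpolating (Newton forward form) and evaluating at n = 5 gives g(5) = 53.

53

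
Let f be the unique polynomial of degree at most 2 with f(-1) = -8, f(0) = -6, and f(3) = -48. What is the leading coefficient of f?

Write f(n) = an^2 + bn + c. Substituting each data point gives a linear system:
  a - b + c = -8
  c = -6
  9a + 3b + c = -48
Solving the system yields a = -4, b = -2, c = -6.
So f(n) = -4n^2 - 2n - 6.
The leading coefficient is -4.

-4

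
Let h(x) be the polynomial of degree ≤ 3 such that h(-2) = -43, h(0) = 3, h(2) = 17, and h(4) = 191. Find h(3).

Write h(x) = ax^3 + bx^2 + cx + d. Substituting each data point gives a linear system:
  -8a + 4b - 2c + d = -43
  d = 3
  8a + 4b + 2c + d = 17
  64a + 16b + 4c + d = 191
Solving the system yields a = 4, b = -4, c = -1, d = 3.
So h(x) = 4x³ - 4x² - x + 3.
Then h(3) = 72.

72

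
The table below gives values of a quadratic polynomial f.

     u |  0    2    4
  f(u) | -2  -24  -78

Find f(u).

Write f(u) = au^2 + bu + c. Substituting each data point gives a linear system:
  c = -2
  4a + 2b + c = -24
  16a + 4b + c = -78
Solving the system yields a = -4, b = -3, c = -2.
So f(u) = -4u^2 - 3u - 2.
Check: f(2) = -24. ✓

f(u) = -4u^2 - 3u - 2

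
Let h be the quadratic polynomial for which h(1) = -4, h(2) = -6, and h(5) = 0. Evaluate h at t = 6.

6

Using the Lagrange interpolation formula with nodes 1, 2, 5:
  L_0(t) = (t - 2)(t - 5) / 4
  L_1(t) = (t - 1)(t - 5) / -3
  L_2(t) = (t - 1)(t - 2) / 12
Then h(t) = -4·L_0(t) - 6·L_1(t) + 0·L_2(t).
Expanding and collecting terms gives h(t) = t² - 5t.
Evaluating at t = 6: h(6) = 6.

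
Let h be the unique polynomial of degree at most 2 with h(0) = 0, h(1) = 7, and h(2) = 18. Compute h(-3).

Using the Lagrange interpolation formula with nodes 0, 1, 2:
  L_0(x) = (x - 1)(x - 2) / 2
  L_1(x) = x(x - 2) / -1
  L_2(x) = x(x - 1) / 2
Then h(x) = 0·L_0(x) + 7·L_1(x) + 18·L_2(x).
Expanding and collecting terms gives h(x) = 2x^2 + 5x.
Evaluating at x = -3: h(-3) = 3.

3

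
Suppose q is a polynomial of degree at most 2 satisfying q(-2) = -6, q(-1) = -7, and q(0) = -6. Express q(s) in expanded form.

Using the Lagrange interpolation formula with nodes -2, -1, 0:
  L_0(s) = (s + 1)s / 2
  L_1(s) = (s + 2)s / -1
  L_2(s) = (s + 2)(s + 1) / 2
Then q(s) = -6·L_0(s) - 7·L_1(s) - 6·L_2(s).
Expanding and collecting terms gives q(s) = s² + 2s - 6.
Check: q(-1) = -7. ✓

q(s) = s^2 + 2s - 6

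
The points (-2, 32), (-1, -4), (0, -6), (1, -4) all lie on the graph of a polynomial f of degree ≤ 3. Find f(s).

f(s) = -5s^3 + 2s^2 + 5s - 6

Write f(s) = as^3 + bs^2 + cs + d. Substituting each data point gives a linear system:
  -8a + 4b - 2c + d = 32
  -a + b - c + d = -4
  d = -6
  a + b + c + d = -4
Solving the system yields a = -5, b = 2, c = 5, d = -6.
So f(s) = -5s^3 + 2s^2 + 5s - 6.
Check: f(1) = -4. ✓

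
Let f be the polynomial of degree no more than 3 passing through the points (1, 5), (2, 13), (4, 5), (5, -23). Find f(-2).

5

Write f(s) = as^3 + bs^2 + cs + d. Substituting each data point gives a linear system:
  a + b + c + d = 5
  8a + 4b + 2c + d = 13
  64a + 16b + 4c + d = 5
  125a + 25b + 5c + d = -23
Solving the system yields a = -1, b = 3, c = 6, d = -3.
So f(s) = -s^3 + 3s^2 + 6s - 3.
Then f(-2) = 5.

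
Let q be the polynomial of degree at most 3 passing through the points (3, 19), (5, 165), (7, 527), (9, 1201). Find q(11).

Write q(t) = at^3 + bt^2 + ct + d. Substituting each data point gives a linear system:
  27a + 9b + 3c + d = 19
  125a + 25b + 5c + d = 165
  343a + 49b + 7c + d = 527
  729a + 81b + 9c + d = 1201
Solving the system yields a = 2, b = -3, c = -1, d = -5.
So q(t) = 2t³ - 3t² - t - 5.
Then q(11) = 2283.

2283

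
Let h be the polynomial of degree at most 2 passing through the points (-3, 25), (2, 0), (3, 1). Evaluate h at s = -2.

16

Write h(s) = as^2 + bs + c. Substituting each data point gives a linear system:
  9a - 3b + c = 25
  4a + 2b + c = 0
  9a + 3b + c = 1
Solving the system yields a = 1, b = -4, c = 4.
So h(s) = s^2 - 4s + 4.
Then h(-2) = 16.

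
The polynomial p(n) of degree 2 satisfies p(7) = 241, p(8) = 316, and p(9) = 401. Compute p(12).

Write p(n) = an^2 + bn + c. Substituting each data point gives a linear system:
  49a + 7b + c = 241
  64a + 8b + c = 316
  81a + 9b + c = 401
Solving the system yields a = 5, b = 0, c = -4.
So p(n) = 5n^2 - 4.
Then p(12) = 716.

716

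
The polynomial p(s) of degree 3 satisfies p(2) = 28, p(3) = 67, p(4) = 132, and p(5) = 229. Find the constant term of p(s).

4

Write p(s) = as^3 + bs^2 + cs + d. Substituting each data point gives a linear system:
  8a + 4b + 2c + d = 28
  27a + 9b + 3c + d = 67
  64a + 16b + 4c + d = 132
  125a + 25b + 5c + d = 229
Solving the system yields a = 1, b = 4, c = 0, d = 4.
So p(s) = s^3 + 4s^2 + 4.
The constant term is 4.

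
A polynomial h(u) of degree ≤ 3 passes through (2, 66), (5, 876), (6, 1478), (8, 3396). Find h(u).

Write h(u) = au^3 + bu^2 + cu + d. Substituting each data point gives a linear system:
  8a + 4b + 2c + d = 66
  125a + 25b + 5c + d = 876
  216a + 36b + 6c + d = 1478
  512a + 64b + 8c + d = 3396
Solving the system yields a = 6, b = 5, c = 1, d = -4.
So h(u) = 6u^3 + 5u^2 + u - 4.
Check: h(8) = 3396. ✓

h(u) = 6u^3 + 5u^2 + u - 4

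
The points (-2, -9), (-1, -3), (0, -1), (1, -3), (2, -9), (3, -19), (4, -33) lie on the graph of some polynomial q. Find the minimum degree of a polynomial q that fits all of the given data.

Forward differences of the values at t = -2, -1, 0, 1, 2, 3, 4:
  q  : -9  -3  -1  -3  -9  -19  -33
  Δ  : 6  2  -2  -6  -10  -14
  Δ^2: -4  -4  -4  -4  -4
  Δ^3: 0  0  0  0
  Δ^4: 0  0  0
  Δ^5: 0  0
  Δ^6: 0
The second differences are constant (-4) and nonzero, while all higher differences vanish, so the minimal degree is 2.

2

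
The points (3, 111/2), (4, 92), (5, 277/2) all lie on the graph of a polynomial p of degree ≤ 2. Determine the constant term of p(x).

6

Write p(x) = ax^2 + bx + c. Substituting each data point gives a linear system:
  9a + 3b + c = 111/2
  16a + 4b + c = 92
  25a + 5b + c = 277/2
Solving the system yields a = 5, b = 3/2, c = 6.
So p(x) = 5x^2 + (3/2)x + 6.
The constant term is 6.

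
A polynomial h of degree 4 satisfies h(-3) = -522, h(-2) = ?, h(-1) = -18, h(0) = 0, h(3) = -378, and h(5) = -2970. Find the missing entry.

-128

The 5 known points determine the degree-4 polynomial uniquely.
Write h(s) = as^4 + bs^3 + cs^2 + ds + e. Substituting each data point gives a linear system:
  81a - 27b + 9c - 3d + e = -522
  a - b + c - d + e = -18
  e = 0
  81a + 27b + 9c + 3d + e = -378
  625a + 125b + 25c + 5d + e = -2970
Solving the system yields a = -5, b = 2, c = -5, d = 6, e = 0.
So h(s) = -5s⁴ + 2s³ - 5s² + 6s.
Then h(-2) = -128.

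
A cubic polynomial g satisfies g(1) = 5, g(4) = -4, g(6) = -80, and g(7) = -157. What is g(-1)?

11

Write g(t) = at^3 + bt^2 + ct + d. Substituting each data point gives a linear system:
  a + b + c + d = 5
  64a + 16b + 4c + d = -4
  216a + 36b + 6c + d = -80
  343a + 49b + 7c + d = -157
Solving the system yields a = -1, b = 4, c = -2, d = 4.
So g(t) = -t³ + 4t² - 2t + 4.
Then g(-1) = 11.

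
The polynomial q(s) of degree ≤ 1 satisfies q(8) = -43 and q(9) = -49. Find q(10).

-55

Using the Lagrange interpolation formula with nodes 8, 9:
  L_0(s) = (s - 9) / -1
  L_1(s) = (s - 8) / 1
Then q(s) = -43·L_0(s) - 49·L_1(s).
Expanding and collecting terms gives q(s) = -6s + 5.
Evaluating at s = 10: q(10) = -55.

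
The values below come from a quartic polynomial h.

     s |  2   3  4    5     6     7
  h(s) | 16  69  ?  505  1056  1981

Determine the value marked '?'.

The 5 known points determine the degree-4 polynomial uniquely.
Write h(s) = as^4 + bs^3 + cs^2 + ds + e. Substituting each data point gives a linear system:
  16a + 8b + 4c + 2d + e = 16
  81a + 27b + 9c + 3d + e = 69
  625a + 125b + 25c + 5d + e = 505
  1296a + 216b + 36c + 6d + e = 1056
  2401a + 343b + 49c + 7d + e = 1981
Solving the system yields a = 1, b = -2, c = 6, d = -4, e = 0.
So h(s) = s⁴ - 2s³ + 6s² - 4s.
Then h(4) = 208.

208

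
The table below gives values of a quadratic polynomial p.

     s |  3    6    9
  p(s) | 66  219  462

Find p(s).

Using the Lagrange interpolation formula with nodes 3, 6, 9:
  L_0(s) = (s - 6)(s - 9) / 18
  L_1(s) = (s - 3)(s - 9) / -9
  L_2(s) = (s - 3)(s - 6) / 18
Then p(s) = 66·L_0(s) + 219·L_1(s) + 462·L_2(s).
Expanding and collecting terms gives p(s) = 5s² + 6s + 3.
Check: p(9) = 462. ✓

p(s) = 5s^2 + 6s + 3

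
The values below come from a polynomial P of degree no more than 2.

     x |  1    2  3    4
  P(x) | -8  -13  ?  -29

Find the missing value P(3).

-20

The 3 known points determine the degree-2 polynomial uniquely.
Write P(x) = ax^2 + bx + c. Substituting each data point gives a linear system:
  a + b + c = -8
  4a + 2b + c = -13
  16a + 4b + c = -29
Solving the system yields a = -1, b = -2, c = -5.
So P(x) = -x² - 2x - 5.
Then P(3) = -20.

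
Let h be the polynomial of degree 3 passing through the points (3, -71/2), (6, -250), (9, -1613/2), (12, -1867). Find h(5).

-297/2

Forward differences of the values at u = 3, 6, 9, 12:
  h  : -71/2  -250  -1613/2  -1867
  Δ  : -429/2  -1113/2  -2121/2
  Δ^2: -342  -504
  Δ^3: -162
The third differences are constant, confirming degree 3.
Interpolating (Newton forward form) and evaluating at u = 5 gives h(5) = -297/2.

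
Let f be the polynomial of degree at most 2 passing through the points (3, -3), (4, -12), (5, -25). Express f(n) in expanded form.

f(n) = -2n^2 + 5n

Write f(n) = an^2 + bn + c. Substituting each data point gives a linear system:
  9a + 3b + c = -3
  16a + 4b + c = -12
  25a + 5b + c = -25
Solving the system yields a = -2, b = 5, c = 0.
So f(n) = -2n² + 5n.
Check: f(3) = -3. ✓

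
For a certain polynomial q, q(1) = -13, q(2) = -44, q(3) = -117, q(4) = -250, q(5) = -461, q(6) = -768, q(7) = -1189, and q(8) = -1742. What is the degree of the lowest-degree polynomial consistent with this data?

Forward differences of the values at x = 1, 2, 3, 4, 5, 6, 7, 8:
  q  : -13  -44  -117  -250  -461  -768  -1189  -1742
  Δ  : -31  -73  -133  -211  -307  -421  -553
  Δ^2: -42  -60  -78  -96  -114  -132
  Δ^3: -18  -18  -18  -18  -18
  Δ^4: 0  0  0  0
  Δ^5: 0  0  0
  Δ^6: 0  0
  Δ^7: 0
The third differences are constant (-18) and nonzero, while all higher differences vanish, so the minimal degree is 3.

3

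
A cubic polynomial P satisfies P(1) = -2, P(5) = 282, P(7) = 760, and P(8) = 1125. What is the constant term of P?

-3

Write P(n) = an^3 + bn^2 + cn + d. Substituting each data point gives a linear system:
  a + b + c + d = -2
  125a + 25b + 5c + d = 282
  343a + 49b + 7c + d = 760
  512a + 64b + 8c + d = 1125
Solving the system yields a = 2, b = 2, c = -3, d = -3.
So P(n) = 2n³ + 2n² - 3n - 3.
The constant term is -3.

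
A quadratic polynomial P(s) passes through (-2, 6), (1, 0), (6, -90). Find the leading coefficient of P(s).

Write P(s) = as^2 + bs + c. Substituting each data point gives a linear system:
  4a - 2b + c = 6
  a + b + c = 0
  36a + 6b + c = -90
Solving the system yields a = -2, b = -4, c = 6.
So P(s) = -2s² - 4s + 6.
The leading coefficient is -2.

-2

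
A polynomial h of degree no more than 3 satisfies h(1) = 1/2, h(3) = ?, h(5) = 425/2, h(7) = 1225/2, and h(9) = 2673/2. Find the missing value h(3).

81/2

The 4 known points determine the degree-3 polynomial uniquely.
Write h(n) = an^3 + bn^2 + cn + d. Substituting each data point gives a linear system:
  a + b + c + d = 1/2
  125a + 25b + 5c + d = 425/2
  343a + 49b + 7c + d = 1225/2
  729a + 81b + 9c + d = 2673/2
Solving the system yields a = 2, b = -3/2, c = 0, d = 0.
So h(n) = 2n³ - (3/2)n².
Then h(3) = 81/2.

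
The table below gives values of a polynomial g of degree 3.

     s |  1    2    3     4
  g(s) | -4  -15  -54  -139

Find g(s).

g(s) = -3s^3 + 4s^2 - 2s - 3

Write g(s) = as^3 + bs^2 + cs + d. Substituting each data point gives a linear system:
  a + b + c + d = -4
  8a + 4b + 2c + d = -15
  27a + 9b + 3c + d = -54
  64a + 16b + 4c + d = -139
Solving the system yields a = -3, b = 4, c = -2, d = -3.
So g(s) = -3s^3 + 4s^2 - 2s - 3.
Check: g(3) = -54. ✓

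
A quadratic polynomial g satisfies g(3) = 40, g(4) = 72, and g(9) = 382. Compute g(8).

Using the Lagrange interpolation formula with nodes 3, 4, 9:
  L_0(s) = (s - 4)(s - 9) / 6
  L_1(s) = (s - 3)(s - 9) / -5
  L_2(s) = (s - 3)(s - 4) / 30
Then g(s) = 40·L_0(s) + 72·L_1(s) + 382·L_2(s).
Expanding and collecting terms gives g(s) = 5s² - 3s + 4.
Evaluating at s = 8: g(8) = 300.

300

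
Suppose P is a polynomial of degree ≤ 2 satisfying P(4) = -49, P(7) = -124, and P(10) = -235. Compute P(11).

-280

Using the Lagrange interpolation formula with nodes 4, 7, 10:
  L_0(u) = (u - 7)(u - 10) / 18
  L_1(u) = (u - 4)(u - 10) / -9
  L_2(u) = (u - 4)(u - 7) / 18
Then P(u) = -49·L_0(u) - 124·L_1(u) - 235·L_2(u).
Expanding and collecting terms gives P(u) = -2u² - 3u - 5.
Evaluating at u = 11: P(11) = -280.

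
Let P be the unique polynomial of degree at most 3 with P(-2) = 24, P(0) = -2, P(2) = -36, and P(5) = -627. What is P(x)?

P(x) = -5x^3 - x^2 + 5x - 2

Using the Lagrange interpolation formula with nodes -2, 0, 2, 5:
  L_0(x) = x(x - 2)(x - 5) / -56
  L_1(x) = (x + 2)(x - 2)(x - 5) / 20
  L_2(x) = (x + 2)x(x - 5) / -24
  L_3(x) = (x + 2)x(x - 2) / 105
Then P(x) = 24·L_0(x) - 2·L_1(x) - 36·L_2(x) - 627·L_3(x).
Expanding and collecting terms gives P(x) = -5x^3 - x^2 + 5x - 2.
Check: P(-2) = 24. ✓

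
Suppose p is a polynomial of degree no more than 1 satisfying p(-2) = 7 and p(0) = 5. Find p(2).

3

Write p(t) = at + b. Substituting each data point gives a linear system:
  -2a + b = 7
  b = 5
Solving the system yields a = -1, b = 5.
So p(t) = -t + 5.
Then p(2) = 3.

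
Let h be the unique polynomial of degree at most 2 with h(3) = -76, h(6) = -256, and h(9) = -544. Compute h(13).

-1096

Forward differences of the values at t = 3, 6, 9:
  h  : -76  -256  -544
  Δ  : -180  -288
  Δ^2: -108
The second differences are constant, confirming degree 2.
Interpolating (Newton forward form) and evaluating at t = 13 gives h(13) = -1096.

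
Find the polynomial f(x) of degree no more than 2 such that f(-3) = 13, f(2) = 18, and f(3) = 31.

f(x) = 2x^2 + 3x + 4

Write f(x) = ax^2 + bx + c. Substituting each data point gives a linear system:
  9a - 3b + c = 13
  4a + 2b + c = 18
  9a + 3b + c = 31
Solving the system yields a = 2, b = 3, c = 4.
So f(x) = 2x^2 + 3x + 4.
Check: f(2) = 18. ✓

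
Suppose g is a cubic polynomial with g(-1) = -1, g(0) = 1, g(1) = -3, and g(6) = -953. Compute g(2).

-37

Using the Lagrange interpolation formula with nodes -1, 0, 1, 6:
  L_0(n) = n(n - 1)(n - 6) / -14
  L_1(n) = (n + 1)(n - 1)(n - 6) / 6
  L_2(n) = (n + 1)n(n - 6) / -10
  L_3(n) = (n + 1)n(n - 1) / 210
Then g(n) = -1·L_0(n) + 1·L_1(n) - 3·L_2(n) - 953·L_3(n).
Expanding and collecting terms gives g(n) = -4n^3 - 3n^2 + 3n + 1.
Evaluating at n = 2: g(2) = -37.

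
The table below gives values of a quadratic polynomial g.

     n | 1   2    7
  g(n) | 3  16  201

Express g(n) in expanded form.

Using the Lagrange interpolation formula with nodes 1, 2, 7:
  L_0(n) = (n - 2)(n - 7) / 6
  L_1(n) = (n - 1)(n - 7) / -5
  L_2(n) = (n - 1)(n - 2) / 30
Then g(n) = 3·L_0(n) + 16·L_1(n) + 201·L_2(n).
Expanding and collecting terms gives g(n) = 4n² + n - 2.
Check: g(2) = 16. ✓

g(n) = 4n^2 + n - 2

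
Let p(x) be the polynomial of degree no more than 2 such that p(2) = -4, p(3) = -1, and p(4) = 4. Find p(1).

-5

Forward differences of the values at x = 2, 3, 4:
  p  : -4  -1  4
  Δ  : 3  5
  Δ^2: 2
The second differences are constant, confirming degree 2.
Interpolating (Newton forward form) and evaluating at x = 1 gives p(1) = -5.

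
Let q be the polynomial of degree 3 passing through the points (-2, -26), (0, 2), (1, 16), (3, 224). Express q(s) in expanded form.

Using the Lagrange interpolation formula with nodes -2, 0, 1, 3:
  L_0(s) = s(s - 1)(s - 3) / -30
  L_1(s) = (s + 2)(s - 1)(s - 3) / 6
  L_2(s) = (s + 2)s(s - 3) / -6
  L_3(s) = (s + 2)s(s - 1) / 30
Then q(s) = -26·L_0(s) + 2·L_1(s) + 16·L_2(s) + 224·L_3(s).
Expanding and collecting terms gives q(s) = 6s^3 + 6s^2 + 2s + 2.
Check: q(-2) = -26. ✓

q(s) = 6s^3 + 6s^2 + 2s + 2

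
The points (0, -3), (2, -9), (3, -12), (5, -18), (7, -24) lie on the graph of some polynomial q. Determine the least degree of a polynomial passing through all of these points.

1

Divided differences on the nodes 0, 2, 3, 5, 7:
  order 0: -3  -9  -12  -18  -24
  order 1: -3  -3  -3  -3
  order 2: 0  0  0
  order 3: 0  0
  order 4: 0
The order-1 divided differences are all -3 (nonzero) and every higher order vanishes, so the data lies on a polynomial of degree exactly 1.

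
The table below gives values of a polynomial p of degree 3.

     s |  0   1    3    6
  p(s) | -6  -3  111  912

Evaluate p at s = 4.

Using the Lagrange interpolation formula with nodes 0, 1, 3, 6:
  L_0(s) = (s - 1)(s - 3)(s - 6) / -18
  L_1(s) = s(s - 3)(s - 6) / 10
  L_2(s) = s(s - 1)(s - 6) / -18
  L_3(s) = s(s - 1)(s - 3) / 90
Then p(s) = -6·L_0(s) - 3·L_1(s) + 111·L_2(s) + 912·L_3(s).
Expanding and collecting terms gives p(s) = 4s^3 + 2s^2 - 3s - 6.
Evaluating at s = 4: p(4) = 270.

270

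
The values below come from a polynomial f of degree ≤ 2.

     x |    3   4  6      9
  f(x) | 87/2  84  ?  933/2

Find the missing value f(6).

The 3 known points determine the degree-2 polynomial uniquely.
Write f(x) = ax^2 + bx + c. Substituting each data point gives a linear system:
  9a + 3b + c = 87/2
  16a + 4b + c = 84
  81a + 9b + c = 933/2
Solving the system yields a = 6, b = -3/2, c = -6.
So f(x) = 6x^2 - (3/2)x - 6.
Then f(6) = 201.

201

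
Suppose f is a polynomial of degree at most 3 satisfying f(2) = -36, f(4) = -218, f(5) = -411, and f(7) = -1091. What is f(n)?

f(n) = -3n^3 - n^2 - n - 6

Write f(n) = an^3 + bn^2 + cn + d. Substituting each data point gives a linear system:
  8a + 4b + 2c + d = -36
  64a + 16b + 4c + d = -218
  125a + 25b + 5c + d = -411
  343a + 49b + 7c + d = -1091
Solving the system yields a = -3, b = -1, c = -1, d = -6.
So f(n) = -3n^3 - n^2 - n - 6.
Check: f(7) = -1091. ✓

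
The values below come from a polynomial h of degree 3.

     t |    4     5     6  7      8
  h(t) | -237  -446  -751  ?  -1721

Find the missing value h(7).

-1170

On equispaced nodes a degree-3 polynomial has vanishing fourth forward difference, so
  h(4) - 4·h(5) + 6·h(6) - 4·h(7) + h(8) = 0.
Substituting the known values and solving for h(7):
  -4·h(7) = 4680
  h(7) = -1170.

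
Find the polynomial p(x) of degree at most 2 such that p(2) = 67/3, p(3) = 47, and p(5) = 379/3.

p(x) = 5x^2 - (1/3)x + 3

Using the Lagrange interpolation formula with nodes 2, 3, 5:
  L_0(x) = (x - 3)(x - 5) / 3
  L_1(x) = (x - 2)(x - 5) / -2
  L_2(x) = (x - 2)(x - 3) / 6
Then p(x) = 67/3·L_0(x) + 47·L_1(x) + 379/3·L_2(x).
Expanding and collecting terms gives p(x) = 5x² - (1/3)x + 3.
Check: p(2) = 67/3. ✓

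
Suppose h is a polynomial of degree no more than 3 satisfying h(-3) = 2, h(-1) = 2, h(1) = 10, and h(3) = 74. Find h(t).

Write h(t) = at^3 + bt^2 + ct + d. Substituting each data point gives a linear system:
  -27a + 9b - 3c + d = 2
  -a + b - c + d = 2
  a + b + c + d = 10
  27a + 9b + 3c + d = 74
Solving the system yields a = 1, b = 4, c = 3, d = 2.
So h(t) = t³ + 4t² + 3t + 2.
Check: h(-1) = 2. ✓

h(t) = t^3 + 4t^2 + 3t + 2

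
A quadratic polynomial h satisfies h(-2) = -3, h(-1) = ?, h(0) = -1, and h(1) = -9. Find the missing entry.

1

The 3 known points determine the degree-2 polynomial uniquely.
Write h(n) = an^2 + bn + c. Substituting each data point gives a linear system:
  4a - 2b + c = -3
  c = -1
  a + b + c = -9
Solving the system yields a = -3, b = -5, c = -1.
So h(n) = -3n^2 - 5n - 1.
Then h(-1) = 1.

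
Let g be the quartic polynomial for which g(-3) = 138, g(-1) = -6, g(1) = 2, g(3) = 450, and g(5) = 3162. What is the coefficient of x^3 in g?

Write g(x) = ax^4 + bx^3 + cx^2 + dx + e. Substituting each data point gives a linear system:
  81a - 27b + 9c - 3d + e = 138
  a - b + c - d + e = -6
  a + b + c + d + e = 2
  81a + 27b + 9c + 3d + e = 450
  625a + 125b + 25c + 5d + e = 3162
Solving the system yields a = 4, b = 6, c = -3, d = -2, e = -3.
So g(x) = 4x^4 + 6x^3 - 3x^2 - 2x - 3.
The coefficient of x^3 is 6.

6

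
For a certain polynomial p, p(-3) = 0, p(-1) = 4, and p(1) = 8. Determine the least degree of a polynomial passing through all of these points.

1

Forward differences of the values at t = -3, -1, 1:
  p  : 0  4  8
  Δ  : 4  4
  Δ^2: 0
The first differences are constant (4) and nonzero, while all higher differences vanish, so the minimal degree is 1.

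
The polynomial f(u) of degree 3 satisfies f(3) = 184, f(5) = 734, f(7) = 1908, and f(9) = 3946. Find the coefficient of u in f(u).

6

Write f(u) = au^3 + bu^2 + cu + d. Substituting each data point gives a linear system:
  27a + 9b + 3c + d = 184
  125a + 25b + 5c + d = 734
  343a + 49b + 7c + d = 1908
  729a + 81b + 9c + d = 3946
Solving the system yields a = 5, b = 3, c = 6, d = 4.
So f(u) = 5u³ + 3u² + 6u + 4.
The coefficient of u is 6.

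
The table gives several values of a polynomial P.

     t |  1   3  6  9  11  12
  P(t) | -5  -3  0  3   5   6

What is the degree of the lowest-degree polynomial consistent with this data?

1

Divided differences on the nodes 1, 3, 6, 9, 11, 12:
  order 0: -5  -3  0  3  5  6
  order 1: 1  1  1  1  1
  order 2: 0  0  0  0
  order 3: 0  0  0
  order 4: 0  0
  order 5: 0
The order-1 divided differences are all 1 (nonzero) and every higher order vanishes, so the data lies on a polynomial of degree exactly 1.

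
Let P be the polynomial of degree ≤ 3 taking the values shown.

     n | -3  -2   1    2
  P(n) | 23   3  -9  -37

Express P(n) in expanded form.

Write P(n) = an^3 + bn^2 + cn + d. Substituting each data point gives a linear system:
  -27a + 9b - 3c + d = 23
  -8a + 4b - 2c + d = 3
  a + b + c + d = -9
  8a + 4b + 2c + d = -37
Solving the system yields a = -2, b = -4, c = -2, d = -1.
So P(n) = -2n^3 - 4n^2 - 2n - 1.
Check: P(-3) = 23. ✓

P(n) = -2n^3 - 4n^2 - 2n - 1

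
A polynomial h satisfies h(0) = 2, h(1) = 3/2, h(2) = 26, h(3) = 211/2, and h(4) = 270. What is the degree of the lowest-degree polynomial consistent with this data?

Forward differences of the values at x = 0, 1, 2, 3, 4:
  h  : 2  3/2  26  211/2  270
  Δ  : -1/2  49/2  159/2  329/2
  Δ^2: 25  55  85
  Δ^3: 30  30
  Δ^4: 0
The third differences are constant (30) and nonzero, while all higher differences vanish, so the minimal degree is 3.

3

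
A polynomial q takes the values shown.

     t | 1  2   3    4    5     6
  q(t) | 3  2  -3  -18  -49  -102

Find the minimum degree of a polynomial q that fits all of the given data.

3

Forward differences of the values at t = 1, 2, 3, 4, 5, 6:
  q  : 3  2  -3  -18  -49  -102
  Δ  : -1  -5  -15  -31  -53
  Δ^2: -4  -10  -16  -22
  Δ^3: -6  -6  -6
  Δ^4: 0  0
  Δ^5: 0
The third differences are constant (-6) and nonzero, while all higher differences vanish, so the minimal degree is 3.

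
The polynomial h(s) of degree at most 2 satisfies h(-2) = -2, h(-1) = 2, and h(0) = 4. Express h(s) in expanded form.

h(s) = -s^2 + s + 4

Write h(s) = as^2 + bs + c. Substituting each data point gives a linear system:
  4a - 2b + c = -2
  a - b + c = 2
  c = 4
Solving the system yields a = -1, b = 1, c = 4.
So h(s) = -s^2 + s + 4.
Check: h(0) = 4. ✓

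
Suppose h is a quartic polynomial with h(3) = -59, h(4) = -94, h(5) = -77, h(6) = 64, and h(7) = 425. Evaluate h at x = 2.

Using the Lagrange interpolation formula with nodes 3, 4, 5, 6, 7:
  L_0(x) = (x - 4)(x - 5)(x - 6)(x - 7) / 24
  L_1(x) = (x - 3)(x - 5)(x - 6)(x - 7) / -6
  L_2(x) = (x - 3)(x - 4)(x - 6)(x - 7) / 4
  L_3(x) = (x - 3)(x - 4)(x - 5)(x - 7) / -6
  L_4(x) = (x - 3)(x - 4)(x - 5)(x - 6) / 24
Then h(x) = -59·L_0(x) - 94·L_1(x) - 77·L_2(x) + 64·L_3(x) + 425·L_4(x).
Expanding and collecting terms gives h(x) = x^4 - 6x^3 + x^2 + 5x - 2.
Evaluating at x = 2: h(2) = -20.

-20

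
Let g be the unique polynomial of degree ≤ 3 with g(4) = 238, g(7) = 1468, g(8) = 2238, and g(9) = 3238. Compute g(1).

-2

Using the Lagrange interpolation formula with nodes 4, 7, 8, 9:
  L_0(t) = (t - 7)(t - 8)(t - 9) / -60
  L_1(t) = (t - 4)(t - 8)(t - 9) / 6
  L_2(t) = (t - 4)(t - 7)(t - 9) / -4
  L_3(t) = (t - 4)(t - 7)(t - 8) / 10
Then g(t) = 238·L_0(t) + 1468·L_1(t) + 2238·L_2(t) + 3238·L_3(t).
Expanding and collecting terms gives g(t) = 5t^3 - 5t^2 - 2.
Evaluating at t = 1: g(1) = -2.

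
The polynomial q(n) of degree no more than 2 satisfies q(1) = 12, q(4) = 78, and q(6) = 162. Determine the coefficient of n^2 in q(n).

Write q(n) = an^2 + bn + c. Substituting each data point gives a linear system:
  a + b + c = 12
  16a + 4b + c = 78
  36a + 6b + c = 162
Solving the system yields a = 4, b = 2, c = 6.
So q(n) = 4n² + 2n + 6.
The leading coefficient is 4.

4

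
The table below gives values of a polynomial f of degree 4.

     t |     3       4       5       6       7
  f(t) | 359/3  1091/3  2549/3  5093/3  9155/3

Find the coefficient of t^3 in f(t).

2

Write f(t) = at^4 + bt^3 + ct^2 + dt + e. Substituting each data point gives a linear system:
  81a + 27b + 9c + 3d + e = 359/3
  256a + 64b + 16c + 4d + e = 1091/3
  625a + 125b + 25c + 5d + e = 2549/3
  1296a + 216b + 36c + 6d + e = 5093/3
  2401a + 343b + 49c + 7d + e = 9155/3
Solving the system yields a = 1, b = 2, c = 0, d = -5, e = -1/3.
So f(t) = t⁴ + 2t³ - 5t - 1/3.
The coefficient of t^3 is 2.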